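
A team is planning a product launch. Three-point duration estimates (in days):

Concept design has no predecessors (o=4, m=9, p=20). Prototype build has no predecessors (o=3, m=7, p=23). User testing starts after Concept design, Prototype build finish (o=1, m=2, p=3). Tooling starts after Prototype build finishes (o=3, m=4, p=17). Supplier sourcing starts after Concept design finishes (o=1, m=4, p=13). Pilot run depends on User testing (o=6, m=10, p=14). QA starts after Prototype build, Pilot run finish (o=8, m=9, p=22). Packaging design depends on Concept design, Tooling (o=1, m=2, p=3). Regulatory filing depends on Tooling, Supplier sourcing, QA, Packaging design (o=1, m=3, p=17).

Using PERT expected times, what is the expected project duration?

te_Concept design = (4 + 4·9 + 20)/6 = 60/6 = 10
te_Prototype build = (3 + 4·7 + 23)/6 = 54/6 = 9
te_User testing = (1 + 4·2 + 3)/6 = 12/6 = 2
te_Tooling = (3 + 4·4 + 17)/6 = 36/6 = 6
te_Supplier sourcing = (1 + 4·4 + 13)/6 = 30/6 = 5
te_Pilot run = (6 + 4·10 + 14)/6 = 60/6 = 10
te_QA = (8 + 4·9 + 22)/6 = 66/6 = 11
te_Packaging design = (1 + 4·2 + 3)/6 = 12/6 = 2
te_Regulatory filing = (1 + 4·3 + 17)/6 = 30/6 = 5

Forward pass:
ES_Concept design = 0; EF_Concept design = 10
ES_Prototype build = 0; EF_Prototype build = 9
ES_User testing = max(EF_Concept design=10, EF_Prototype build=9) = 10; EF_User testing = 10+2 = 12
ES_Tooling = 9; EF_Tooling = 9+6 = 15
ES_Supplier sourcing = 10; EF_Supplier sourcing = 10+5 = 15
ES_Pilot run = 12; EF_Pilot run = 12+10 = 22
ES_QA = max(EF_Prototype build=9, EF_Pilot run=22) = 22; EF_QA = 22+11 = 33
ES_Packaging design = max(EF_Concept design=10, EF_Tooling=15) = 15; EF_Packaging design = 15+2 = 17
ES_Regulatory filing = max(EF_Tooling=15, EF_Supplier sourcing=15, EF_QA=33, EF_Packaging design=17) = 33; EF_Regulatory filing = 33+5 = 38
Expected project duration μ = 38 days. Critical path: Concept design → User testing → Pilot run → QA → Regulatory filing.

38 days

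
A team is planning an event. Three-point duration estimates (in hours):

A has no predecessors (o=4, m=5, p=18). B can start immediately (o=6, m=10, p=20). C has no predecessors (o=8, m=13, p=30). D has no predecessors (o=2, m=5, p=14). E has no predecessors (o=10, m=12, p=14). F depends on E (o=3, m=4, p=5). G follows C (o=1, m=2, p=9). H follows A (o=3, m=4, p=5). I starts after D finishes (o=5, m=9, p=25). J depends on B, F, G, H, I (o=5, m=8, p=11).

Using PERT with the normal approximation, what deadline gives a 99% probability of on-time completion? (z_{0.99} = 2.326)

35.4 hours

te_A = (4 + 4·5 + 18)/6 = 42/6 = 7; σ²_A = ((18−4)/6)² = 5.444
te_B = (6 + 4·10 + 20)/6 = 66/6 = 11; σ²_B = ((20−6)/6)² = 5.444
te_C = (8 + 4·13 + 30)/6 = 90/6 = 15; σ²_C = ((30−8)/6)² = 13.444
te_D = (2 + 4·5 + 14)/6 = 36/6 = 6; σ²_D = ((14−2)/6)² = 4.000
te_E = (10 + 4·12 + 14)/6 = 72/6 = 12; σ²_E = ((14−10)/6)² = 0.444
te_F = (3 + 4·4 + 5)/6 = 24/6 = 4; σ²_F = ((5−3)/6)² = 0.111
te_G = (1 + 4·2 + 9)/6 = 18/6 = 3; σ²_G = ((9−1)/6)² = 1.778
te_H = (3 + 4·4 + 5)/6 = 24/6 = 4; σ²_H = ((5−3)/6)² = 0.111
te_I = (5 + 4·9 + 25)/6 = 66/6 = 11; σ²_I = ((25−5)/6)² = 11.111
te_J = (5 + 4·8 + 11)/6 = 48/6 = 8; σ²_J = ((11−5)/6)² = 1.000

Forward pass:
ES_A = 0; EF_A = 7
ES_B = 0; EF_B = 11
ES_C = 0; EF_C = 15
ES_D = 0; EF_D = 6
ES_E = 0; EF_E = 12
ES_F = 12; EF_F = 12+4 = 16
ES_G = 15; EF_G = 15+3 = 18
ES_H = 7; EF_H = 7+4 = 11
ES_I = 6; EF_I = 6+11 = 17
ES_J = max(EF_B=11, EF_F=16, EF_G=18, EF_H=11, EF_I=17) = 18; EF_J = 18+8 = 26
Expected project duration μ = 26 hours. Critical path: C → G → J.

Variance along critical path = 13.444 + 1.778 + 1.000 = 16.222; σ = 4.028 hours.
D = μ + z·σ = 26 + 2.326·4.028 = 35.4 hours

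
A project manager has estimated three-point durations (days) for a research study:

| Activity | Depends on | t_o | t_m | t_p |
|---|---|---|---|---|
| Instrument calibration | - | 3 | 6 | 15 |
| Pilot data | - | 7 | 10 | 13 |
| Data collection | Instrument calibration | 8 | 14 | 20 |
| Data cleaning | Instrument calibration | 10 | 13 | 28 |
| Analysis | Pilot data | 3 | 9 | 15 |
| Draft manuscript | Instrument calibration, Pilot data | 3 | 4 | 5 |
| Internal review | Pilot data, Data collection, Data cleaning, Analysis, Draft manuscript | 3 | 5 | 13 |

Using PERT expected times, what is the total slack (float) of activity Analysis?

3 days

te_Instrument calibration = (3 + 4·6 + 15)/6 = 42/6 = 7
te_Pilot data = (7 + 4·10 + 13)/6 = 60/6 = 10
te_Data collection = (8 + 4·14 + 20)/6 = 84/6 = 14
te_Data cleaning = (10 + 4·13 + 28)/6 = 90/6 = 15
te_Analysis = (3 + 4·9 + 15)/6 = 54/6 = 9
te_Draft manuscript = (3 + 4·4 + 5)/6 = 24/6 = 4
te_Internal review = (3 + 4·5 + 13)/6 = 36/6 = 6

Forward pass:
ES_Instrument calibration = 0; EF_Instrument calibration = 7
ES_Pilot data = 0; EF_Pilot data = 10
ES_Data collection = 7; EF_Data collection = 7+14 = 21
ES_Data cleaning = 7; EF_Data cleaning = 7+15 = 22
ES_Analysis = 10; EF_Analysis = 10+9 = 19
ES_Draft manuscript = max(EF_Instrument calibration=7, EF_Pilot data=10) = 10; EF_Draft manuscript = 10+4 = 14
ES_Internal review = max(EF_Pilot data=10, EF_Data collection=21, EF_Data cleaning=22, EF_Analysis=19, EF_Draft manuscript=14) = 22; EF_Internal review = 22+6 = 28
Expected project duration μ = 28 days. Critical path: Instrument calibration → Data cleaning → Internal review.

Backward pass:
LF_Internal review = 28; LS_Internal review = 28−6 = 22
LF_Draft manuscript = LS_Internal review = 22; LS_Draft manuscript = 22−4 = 18
LF_Analysis = LS_Internal review = 22; LS_Analysis = 22−9 = 13
LF_Data cleaning = LS_Internal review = 22; LS_Data cleaning = 22−15 = 7
LF_Data collection = LS_Internal review = 22; LS_Data collection = 22−14 = 8
LF_Pilot data = min(LS_Analysis=13, LS_Draft manuscript=18, LS_Internal review=22) = 13; LS_Pilot data = 13−10 = 3
LF_Instrument calibration = min(LS_Data collection=8, LS_Data cleaning=7, LS_Draft manuscript=18) = 7; LS_Instrument calibration = 7−7 = 0
Slack_Analysis = LS_Analysis − ES_Analysis = 13 − 10 = 3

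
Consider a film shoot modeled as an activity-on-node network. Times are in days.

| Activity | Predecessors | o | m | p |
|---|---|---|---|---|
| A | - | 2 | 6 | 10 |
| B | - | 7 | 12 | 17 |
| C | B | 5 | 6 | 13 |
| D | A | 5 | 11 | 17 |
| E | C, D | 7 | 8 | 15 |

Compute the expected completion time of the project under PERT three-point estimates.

te_A = (2 + 4·6 + 10)/6 = 36/6 = 6
te_B = (7 + 4·12 + 17)/6 = 72/6 = 12
te_C = (5 + 4·6 + 13)/6 = 42/6 = 7
te_D = (5 + 4·11 + 17)/6 = 66/6 = 11
te_E = (7 + 4·8 + 15)/6 = 54/6 = 9

Forward pass:
ES_A = 0; EF_A = 6
ES_B = 0; EF_B = 12
ES_C = 12; EF_C = 12+7 = 19
ES_D = 6; EF_D = 6+11 = 17
ES_E = max(EF_C=19, EF_D=17) = 19; EF_E = 19+9 = 28
Expected project duration μ = 28 days. Critical path: B → C → E.

28 days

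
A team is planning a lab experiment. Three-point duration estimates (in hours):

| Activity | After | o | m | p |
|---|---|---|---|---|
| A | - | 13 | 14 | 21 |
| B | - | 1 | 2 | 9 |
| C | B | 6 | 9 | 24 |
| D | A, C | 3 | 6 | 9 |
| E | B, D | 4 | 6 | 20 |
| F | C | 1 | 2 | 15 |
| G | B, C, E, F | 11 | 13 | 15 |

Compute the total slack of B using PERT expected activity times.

1 hours

te_A = (13 + 4·14 + 21)/6 = 90/6 = 15
te_B = (1 + 4·2 + 9)/6 = 18/6 = 3
te_C = (6 + 4·9 + 24)/6 = 66/6 = 11
te_D = (3 + 4·6 + 9)/6 = 36/6 = 6
te_E = (4 + 4·6 + 20)/6 = 48/6 = 8
te_F = (1 + 4·2 + 15)/6 = 24/6 = 4
te_G = (11 + 4·13 + 15)/6 = 78/6 = 13

Forward pass:
ES_A = 0; EF_A = 15
ES_B = 0; EF_B = 3
ES_C = 3; EF_C = 3+11 = 14
ES_D = max(EF_A=15, EF_C=14) = 15; EF_D = 15+6 = 21
ES_E = max(EF_B=3, EF_D=21) = 21; EF_E = 21+8 = 29
ES_F = 14; EF_F = 14+4 = 18
ES_G = max(EF_B=3, EF_C=14, EF_E=29, EF_F=18) = 29; EF_G = 29+13 = 42
Expected project duration μ = 42 hours. Critical path: A → D → E → G.

Backward pass:
LF_G = 42; LS_G = 42−13 = 29
LF_F = LS_G = 29; LS_F = 29−4 = 25
LF_E = LS_G = 29; LS_E = 29−8 = 21
LF_D = LS_E = 21; LS_D = 21−6 = 15
LF_C = min(LS_D=15, LS_F=25, LS_G=29) = 15; LS_C = 15−11 = 4
LF_B = min(LS_C=4, LS_E=21, LS_G=29) = 4; LS_B = 4−3 = 1
LF_A = LS_D = 15; LS_A = 15−15 = 0
Slack_B = LS_B − ES_B = 1 − 0 = 1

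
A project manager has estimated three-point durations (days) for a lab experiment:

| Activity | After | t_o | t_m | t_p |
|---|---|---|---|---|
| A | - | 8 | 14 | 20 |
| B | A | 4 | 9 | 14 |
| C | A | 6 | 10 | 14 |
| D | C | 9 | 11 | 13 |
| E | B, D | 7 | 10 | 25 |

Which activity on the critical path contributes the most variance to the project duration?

te_A = (8 + 4·14 + 20)/6 = 84/6 = 14; σ²_A = ((20−8)/6)² = 4.000
te_B = (4 + 4·9 + 14)/6 = 54/6 = 9; σ²_B = ((14−4)/6)² = 2.778
te_C = (6 + 4·10 + 14)/6 = 60/6 = 10; σ²_C = ((14−6)/6)² = 1.778
te_D = (9 + 4·11 + 13)/6 = 66/6 = 11; σ²_D = ((13−9)/6)² = 0.444
te_E = (7 + 4·10 + 25)/6 = 72/6 = 12; σ²_E = ((25−7)/6)² = 9.000

Forward pass:
ES_A = 0; EF_A = 14
ES_B = 14; EF_B = 14+9 = 23
ES_C = 14; EF_C = 14+10 = 24
ES_D = 24; EF_D = 24+11 = 35
ES_E = max(EF_B=23, EF_D=35) = 35; EF_E = 35+12 = 47
Expected project duration μ = 47 days. Critical path: A → C → D → E.

Variances on critical path: σ²_A=4.000, σ²_C=1.778, σ²_D=0.444, σ²_E=9.000.
Largest is σ²_E = 9.000.

E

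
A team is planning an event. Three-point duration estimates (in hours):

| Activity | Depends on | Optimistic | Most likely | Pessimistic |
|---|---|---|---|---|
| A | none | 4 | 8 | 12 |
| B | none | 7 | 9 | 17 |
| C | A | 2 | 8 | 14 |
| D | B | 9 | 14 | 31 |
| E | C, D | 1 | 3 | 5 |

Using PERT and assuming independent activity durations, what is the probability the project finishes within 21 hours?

0.025

te_A = (4 + 4·8 + 12)/6 = 48/6 = 8; σ²_A = ((12−4)/6)² = 1.778
te_B = (7 + 4·9 + 17)/6 = 60/6 = 10; σ²_B = ((17−7)/6)² = 2.778
te_C = (2 + 4·8 + 14)/6 = 48/6 = 8; σ²_C = ((14−2)/6)² = 4.000
te_D = (9 + 4·14 + 31)/6 = 96/6 = 16; σ²_D = ((31−9)/6)² = 13.444
te_E = (1 + 4·3 + 5)/6 = 18/6 = 3; σ²_E = ((5−1)/6)² = 0.444

Forward pass:
ES_A = 0; EF_A = 8
ES_B = 0; EF_B = 10
ES_C = 8; EF_C = 8+8 = 16
ES_D = 10; EF_D = 10+16 = 26
ES_E = max(EF_C=16, EF_D=26) = 26; EF_E = 26+3 = 29
Expected project duration μ = 29 hours. Critical path: B → D → E.

Variance along critical path = 2.778 + 13.444 + 0.444 = 16.667; σ = √16.667 = 4.082 hours.
Z = (21 − 29) / 4.082 = -1.960
P(T ≤ 21) = Φ(-1.960) ≈ 0.025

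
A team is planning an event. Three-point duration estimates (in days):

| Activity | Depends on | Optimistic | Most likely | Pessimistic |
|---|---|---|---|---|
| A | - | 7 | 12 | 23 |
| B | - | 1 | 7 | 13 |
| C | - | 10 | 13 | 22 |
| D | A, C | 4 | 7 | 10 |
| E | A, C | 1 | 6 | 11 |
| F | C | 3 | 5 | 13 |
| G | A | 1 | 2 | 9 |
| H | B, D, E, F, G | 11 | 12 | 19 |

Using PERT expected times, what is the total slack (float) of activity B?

te_A = (7 + 4·12 + 23)/6 = 78/6 = 13
te_B = (1 + 4·7 + 13)/6 = 42/6 = 7
te_C = (10 + 4·13 + 22)/6 = 84/6 = 14
te_D = (4 + 4·7 + 10)/6 = 42/6 = 7
te_E = (1 + 4·6 + 11)/6 = 36/6 = 6
te_F = (3 + 4·5 + 13)/6 = 36/6 = 6
te_G = (1 + 4·2 + 9)/6 = 18/6 = 3
te_H = (11 + 4·12 + 19)/6 = 78/6 = 13

Forward pass:
ES_A = 0; EF_A = 13
ES_B = 0; EF_B = 7
ES_C = 0; EF_C = 14
ES_D = max(EF_A=13, EF_C=14) = 14; EF_D = 14+7 = 21
ES_E = max(EF_A=13, EF_C=14) = 14; EF_E = 14+6 = 20
ES_F = 14; EF_F = 14+6 = 20
ES_G = 13; EF_G = 13+3 = 16
ES_H = max(EF_B=7, EF_D=21, EF_E=20, EF_F=20, EF_G=16) = 21; EF_H = 21+13 = 34
Expected project duration μ = 34 days. Critical path: C → D → H.

Backward pass:
LF_H = 34; LS_H = 34−13 = 21
LF_G = LS_H = 21; LS_G = 21−3 = 18
LF_F = LS_H = 21; LS_F = 21−6 = 15
LF_E = LS_H = 21; LS_E = 21−6 = 15
LF_D = LS_H = 21; LS_D = 21−7 = 14
LF_C = min(LS_D=14, LS_E=15, LS_F=15) = 14; LS_C = 14−14 = 0
LF_B = LS_H = 21; LS_B = 21−7 = 14
LF_A = min(LS_D=14, LS_E=15, LS_G=18) = 14; LS_A = 14−13 = 1
Slack_B = LS_B − ES_B = 14 − 0 = 14

14 days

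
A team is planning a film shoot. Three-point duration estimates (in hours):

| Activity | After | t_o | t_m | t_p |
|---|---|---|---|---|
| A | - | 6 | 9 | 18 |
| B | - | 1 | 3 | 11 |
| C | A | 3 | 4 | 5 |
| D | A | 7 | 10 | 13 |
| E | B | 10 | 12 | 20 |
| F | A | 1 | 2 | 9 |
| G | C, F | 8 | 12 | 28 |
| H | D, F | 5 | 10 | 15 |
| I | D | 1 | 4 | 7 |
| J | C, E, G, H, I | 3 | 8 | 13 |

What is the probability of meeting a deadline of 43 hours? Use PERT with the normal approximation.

0.938

te_A = (6 + 4·9 + 18)/6 = 60/6 = 10; σ²_A = ((18−6)/6)² = 4.000
te_B = (1 + 4·3 + 11)/6 = 24/6 = 4; σ²_B = ((11−1)/6)² = 2.778
te_C = (3 + 4·4 + 5)/6 = 24/6 = 4; σ²_C = ((5−3)/6)² = 0.111
te_D = (7 + 4·10 + 13)/6 = 60/6 = 10; σ²_D = ((13−7)/6)² = 1.000
te_E = (10 + 4·12 + 20)/6 = 78/6 = 13; σ²_E = ((20−10)/6)² = 2.778
te_F = (1 + 4·2 + 9)/6 = 18/6 = 3; σ²_F = ((9−1)/6)² = 1.778
te_G = (8 + 4·12 + 28)/6 = 84/6 = 14; σ²_G = ((28−8)/6)² = 11.111
te_H = (5 + 4·10 + 15)/6 = 60/6 = 10; σ²_H = ((15−5)/6)² = 2.778
te_I = (1 + 4·4 + 7)/6 = 24/6 = 4; σ²_I = ((7−1)/6)² = 1.000
te_J = (3 + 4·8 + 13)/6 = 48/6 = 8; σ²_J = ((13−3)/6)² = 2.778

Forward pass:
ES_A = 0; EF_A = 10
ES_B = 0; EF_B = 4
ES_C = 10; EF_C = 10+4 = 14
ES_D = 10; EF_D = 10+10 = 20
ES_E = 4; EF_E = 4+13 = 17
ES_F = 10; EF_F = 10+3 = 13
ES_G = max(EF_C=14, EF_F=13) = 14; EF_G = 14+14 = 28
ES_H = max(EF_D=20, EF_F=13) = 20; EF_H = 20+10 = 30
ES_I = 20; EF_I = 20+4 = 24
ES_J = max(EF_C=14, EF_E=17, EF_G=28, EF_H=30, EF_I=24) = 30; EF_J = 30+8 = 38
Expected project duration μ = 38 hours. Critical path: A → D → H → J.

Variance along critical path = 4.000 + 1.000 + 2.778 + 2.778 = 10.556; σ = √10.556 = 3.249 hours.
Z = (43 − 38) / 3.249 = 1.539
P(T ≤ 43) = Φ(1.539) ≈ 0.938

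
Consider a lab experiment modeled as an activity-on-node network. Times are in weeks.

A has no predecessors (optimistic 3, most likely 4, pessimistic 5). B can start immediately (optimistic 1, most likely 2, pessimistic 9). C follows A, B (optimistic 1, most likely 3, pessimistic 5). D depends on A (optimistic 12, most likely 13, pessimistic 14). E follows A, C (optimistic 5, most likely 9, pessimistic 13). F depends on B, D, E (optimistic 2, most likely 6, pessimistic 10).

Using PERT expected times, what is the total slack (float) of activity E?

1 weeks

te_A = (3 + 4·4 + 5)/6 = 24/6 = 4
te_B = (1 + 4·2 + 9)/6 = 18/6 = 3
te_C = (1 + 4·3 + 5)/6 = 18/6 = 3
te_D = (12 + 4·13 + 14)/6 = 78/6 = 13
te_E = (5 + 4·9 + 13)/6 = 54/6 = 9
te_F = (2 + 4·6 + 10)/6 = 36/6 = 6

Forward pass:
ES_A = 0; EF_A = 4
ES_B = 0; EF_B = 3
ES_C = max(EF_A=4, EF_B=3) = 4; EF_C = 4+3 = 7
ES_D = 4; EF_D = 4+13 = 17
ES_E = max(EF_A=4, EF_C=7) = 7; EF_E = 7+9 = 16
ES_F = max(EF_B=3, EF_D=17, EF_E=16) = 17; EF_F = 17+6 = 23
Expected project duration μ = 23 weeks. Critical path: A → D → F.

Backward pass:
LF_F = 23; LS_F = 23−6 = 17
LF_E = LS_F = 17; LS_E = 17−9 = 8
LF_D = LS_F = 17; LS_D = 17−13 = 4
LF_C = LS_E = 8; LS_C = 8−3 = 5
LF_B = min(LS_C=5, LS_F=17) = 5; LS_B = 5−3 = 2
LF_A = min(LS_C=5, LS_D=4, LS_E=8) = 4; LS_A = 4−4 = 0
Slack_E = LS_E − ES_E = 8 − 7 = 1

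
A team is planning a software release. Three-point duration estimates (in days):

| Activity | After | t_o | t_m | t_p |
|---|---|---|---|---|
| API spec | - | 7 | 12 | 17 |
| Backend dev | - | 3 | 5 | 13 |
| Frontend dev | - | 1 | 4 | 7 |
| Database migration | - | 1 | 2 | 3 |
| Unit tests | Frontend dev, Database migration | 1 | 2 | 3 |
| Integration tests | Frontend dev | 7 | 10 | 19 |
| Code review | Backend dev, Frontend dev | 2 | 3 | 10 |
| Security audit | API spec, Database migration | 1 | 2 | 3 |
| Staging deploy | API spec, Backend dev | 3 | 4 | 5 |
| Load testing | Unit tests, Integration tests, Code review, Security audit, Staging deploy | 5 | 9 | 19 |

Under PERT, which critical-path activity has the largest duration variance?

Load testing

te_API spec = (7 + 4·12 + 17)/6 = 72/6 = 12; σ²_API spec = ((17−7)/6)² = 2.778
te_Backend dev = (3 + 4·5 + 13)/6 = 36/6 = 6; σ²_Backend dev = ((13−3)/6)² = 2.778
te_Frontend dev = (1 + 4·4 + 7)/6 = 24/6 = 4; σ²_Frontend dev = ((7−1)/6)² = 1.000
te_Database migration = (1 + 4·2 + 3)/6 = 12/6 = 2; σ²_Database migration = ((3−1)/6)² = 0.111
te_Unit tests = (1 + 4·2 + 3)/6 = 12/6 = 2; σ²_Unit tests = ((3−1)/6)² = 0.111
te_Integration tests = (7 + 4·10 + 19)/6 = 66/6 = 11; σ²_Integration tests = ((19−7)/6)² = 4.000
te_Code review = (2 + 4·3 + 10)/6 = 24/6 = 4; σ²_Code review = ((10−2)/6)² = 1.778
te_Security audit = (1 + 4·2 + 3)/6 = 12/6 = 2; σ²_Security audit = ((3−1)/6)² = 0.111
te_Staging deploy = (3 + 4·4 + 5)/6 = 24/6 = 4; σ²_Staging deploy = ((5−3)/6)² = 0.111
te_Load testing = (5 + 4·9 + 19)/6 = 60/6 = 10; σ²_Load testing = ((19−5)/6)² = 5.444

Forward pass:
ES_API spec = 0; EF_API spec = 12
ES_Backend dev = 0; EF_Backend dev = 6
ES_Frontend dev = 0; EF_Frontend dev = 4
ES_Database migration = 0; EF_Database migration = 2
ES_Unit tests = max(EF_Frontend dev=4, EF_Database migration=2) = 4; EF_Unit tests = 4+2 = 6
ES_Integration tests = 4; EF_Integration tests = 4+11 = 15
ES_Code review = max(EF_Backend dev=6, EF_Frontend dev=4) = 6; EF_Code review = 6+4 = 10
ES_Security audit = max(EF_API spec=12, EF_Database migration=2) = 12; EF_Security audit = 12+2 = 14
ES_Staging deploy = max(EF_API spec=12, EF_Backend dev=6) = 12; EF_Staging deploy = 12+4 = 16
ES_Load testing = max(EF_Unit tests=6, EF_Integration tests=15, EF_Code review=10, EF_Security audit=14, EF_Staging deploy=16) = 16; EF_Load testing = 16+10 = 26
Expected project duration μ = 26 days. Critical path: API spec → Staging deploy → Load testing.

Variances on critical path: σ²_API spec=2.778, σ²_Staging deploy=0.111, σ²_Load testing=5.444.
Largest is σ²_Load testing = 5.444.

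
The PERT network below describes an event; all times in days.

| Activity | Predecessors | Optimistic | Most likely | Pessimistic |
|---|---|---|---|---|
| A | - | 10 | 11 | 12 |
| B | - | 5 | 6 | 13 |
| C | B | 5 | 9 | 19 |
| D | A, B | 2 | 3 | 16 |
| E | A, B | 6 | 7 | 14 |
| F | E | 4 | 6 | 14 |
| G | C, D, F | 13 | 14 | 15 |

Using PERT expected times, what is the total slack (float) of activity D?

10 days

te_A = (10 + 4·11 + 12)/6 = 66/6 = 11
te_B = (5 + 4·6 + 13)/6 = 42/6 = 7
te_C = (5 + 4·9 + 19)/6 = 60/6 = 10
te_D = (2 + 4·3 + 16)/6 = 30/6 = 5
te_E = (6 + 4·7 + 14)/6 = 48/6 = 8
te_F = (4 + 4·6 + 14)/6 = 42/6 = 7
te_G = (13 + 4·14 + 15)/6 = 84/6 = 14

Forward pass:
ES_A = 0; EF_A = 11
ES_B = 0; EF_B = 7
ES_C = 7; EF_C = 7+10 = 17
ES_D = max(EF_A=11, EF_B=7) = 11; EF_D = 11+5 = 16
ES_E = max(EF_A=11, EF_B=7) = 11; EF_E = 11+8 = 19
ES_F = 19; EF_F = 19+7 = 26
ES_G = max(EF_C=17, EF_D=16, EF_F=26) = 26; EF_G = 26+14 = 40
Expected project duration μ = 40 days. Critical path: A → E → F → G.

Backward pass:
LF_G = 40; LS_G = 40−14 = 26
LF_F = LS_G = 26; LS_F = 26−7 = 19
LF_E = LS_F = 19; LS_E = 19−8 = 11
LF_D = LS_G = 26; LS_D = 26−5 = 21
LF_C = LS_G = 26; LS_C = 26−10 = 16
LF_B = min(LS_C=16, LS_D=21, LS_E=11) = 11; LS_B = 11−7 = 4
LF_A = min(LS_D=21, LS_E=11) = 11; LS_A = 11−11 = 0
Slack_D = LS_D − ES_D = 21 − 11 = 10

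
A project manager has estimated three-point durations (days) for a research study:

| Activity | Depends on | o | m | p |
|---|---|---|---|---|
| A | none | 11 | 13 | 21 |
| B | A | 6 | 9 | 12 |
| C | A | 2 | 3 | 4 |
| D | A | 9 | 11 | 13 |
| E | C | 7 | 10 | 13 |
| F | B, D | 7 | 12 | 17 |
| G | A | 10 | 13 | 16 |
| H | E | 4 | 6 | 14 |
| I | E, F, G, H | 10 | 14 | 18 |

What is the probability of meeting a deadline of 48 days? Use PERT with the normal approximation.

0.141

te_A = (11 + 4·13 + 21)/6 = 84/6 = 14; σ²_A = ((21−11)/6)² = 2.778
te_B = (6 + 4·9 + 12)/6 = 54/6 = 9; σ²_B = ((12−6)/6)² = 1.000
te_C = (2 + 4·3 + 4)/6 = 18/6 = 3; σ²_C = ((4−2)/6)² = 0.111
te_D = (9 + 4·11 + 13)/6 = 66/6 = 11; σ²_D = ((13−9)/6)² = 0.444
te_E = (7 + 4·10 + 13)/6 = 60/6 = 10; σ²_E = ((13−7)/6)² = 1.000
te_F = (7 + 4·12 + 17)/6 = 72/6 = 12; σ²_F = ((17−7)/6)² = 2.778
te_G = (10 + 4·13 + 16)/6 = 78/6 = 13; σ²_G = ((16−10)/6)² = 1.000
te_H = (4 + 4·6 + 14)/6 = 42/6 = 7; σ²_H = ((14−4)/6)² = 2.778
te_I = (10 + 4·14 + 18)/6 = 84/6 = 14; σ²_I = ((18−10)/6)² = 1.778

Forward pass:
ES_A = 0; EF_A = 14
ES_B = 14; EF_B = 14+9 = 23
ES_C = 14; EF_C = 14+3 = 17
ES_D = 14; EF_D = 14+11 = 25
ES_E = 17; EF_E = 17+10 = 27
ES_F = max(EF_B=23, EF_D=25) = 25; EF_F = 25+12 = 37
ES_G = 14; EF_G = 14+13 = 27
ES_H = 27; EF_H = 27+7 = 34
ES_I = max(EF_E=27, EF_F=37, EF_G=27, EF_H=34) = 37; EF_I = 37+14 = 51
Expected project duration μ = 51 days. Critical path: A → D → F → I.

Variance along critical path = 2.778 + 0.444 + 2.778 + 1.778 = 7.778; σ = √7.778 = 2.789 days.
Z = (48 − 51) / 2.789 = -1.076
P(T ≤ 48) = Φ(-1.076) ≈ 0.141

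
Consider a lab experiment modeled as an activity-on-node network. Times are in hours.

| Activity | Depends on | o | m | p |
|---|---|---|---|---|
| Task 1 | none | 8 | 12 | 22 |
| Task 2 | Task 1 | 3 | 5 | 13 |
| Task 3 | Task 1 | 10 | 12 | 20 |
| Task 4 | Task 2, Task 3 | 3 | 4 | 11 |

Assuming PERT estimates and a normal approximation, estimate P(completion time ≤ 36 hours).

0.943

te_Task 1 = (8 + 4·12 + 22)/6 = 78/6 = 13; σ²_Task 1 = ((22−8)/6)² = 5.444
te_Task 2 = (3 + 4·5 + 13)/6 = 36/6 = 6; σ²_Task 2 = ((13−3)/6)² = 2.778
te_Task 3 = (10 + 4·12 + 20)/6 = 78/6 = 13; σ²_Task 3 = ((20−10)/6)² = 2.778
te_Task 4 = (3 + 4·4 + 11)/6 = 30/6 = 5; σ²_Task 4 = ((11−3)/6)² = 1.778

Forward pass:
ES_Task 1 = 0; EF_Task 1 = 13
ES_Task 2 = 13; EF_Task 2 = 13+6 = 19
ES_Task 3 = 13; EF_Task 3 = 13+13 = 26
ES_Task 4 = max(EF_Task 2=19, EF_Task 3=26) = 26; EF_Task 4 = 26+5 = 31
Expected project duration μ = 31 hours. Critical path: Task 1 → Task 3 → Task 4.

Variance along critical path = 5.444 + 2.778 + 1.778 = 10.000; σ = √10.000 = 3.162 hours.
Z = (36 − 31) / 3.162 = 1.581
P(T ≤ 36) = Φ(1.581) ≈ 0.943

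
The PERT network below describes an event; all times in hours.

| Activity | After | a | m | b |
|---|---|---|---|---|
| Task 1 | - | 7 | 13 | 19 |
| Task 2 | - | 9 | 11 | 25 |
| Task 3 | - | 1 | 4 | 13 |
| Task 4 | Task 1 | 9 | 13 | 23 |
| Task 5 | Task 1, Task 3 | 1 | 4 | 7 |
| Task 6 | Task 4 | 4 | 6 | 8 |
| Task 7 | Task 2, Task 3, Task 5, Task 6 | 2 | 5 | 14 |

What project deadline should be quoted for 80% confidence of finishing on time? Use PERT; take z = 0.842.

42.1 hours

te_Task 1 = (7 + 4·13 + 19)/6 = 78/6 = 13; σ²_Task 1 = ((19−7)/6)² = 4.000
te_Task 2 = (9 + 4·11 + 25)/6 = 78/6 = 13; σ²_Task 2 = ((25−9)/6)² = 7.111
te_Task 3 = (1 + 4·4 + 13)/6 = 30/6 = 5; σ²_Task 3 = ((13−1)/6)² = 4.000
te_Task 4 = (9 + 4·13 + 23)/6 = 84/6 = 14; σ²_Task 4 = ((23−9)/6)² = 5.444
te_Task 5 = (1 + 4·4 + 7)/6 = 24/6 = 4; σ²_Task 5 = ((7−1)/6)² = 1.000
te_Task 6 = (4 + 4·6 + 8)/6 = 36/6 = 6; σ²_Task 6 = ((8−4)/6)² = 0.444
te_Task 7 = (2 + 4·5 + 14)/6 = 36/6 = 6; σ²_Task 7 = ((14−2)/6)² = 4.000

Forward pass:
ES_Task 1 = 0; EF_Task 1 = 13
ES_Task 2 = 0; EF_Task 2 = 13
ES_Task 3 = 0; EF_Task 3 = 5
ES_Task 4 = 13; EF_Task 4 = 13+14 = 27
ES_Task 5 = max(EF_Task 1=13, EF_Task 3=5) = 13; EF_Task 5 = 13+4 = 17
ES_Task 6 = 27; EF_Task 6 = 27+6 = 33
ES_Task 7 = max(EF_Task 2=13, EF_Task 3=5, EF_Task 5=17, EF_Task 6=33) = 33; EF_Task 7 = 33+6 = 39
Expected project duration μ = 39 hours. Critical path: Task 1 → Task 4 → Task 6 → Task 7.

Variance along critical path = 4.000 + 5.444 + 0.444 + 4.000 = 13.889; σ = 3.727 hours.
D = μ + z·σ = 39 + 0.842·3.727 = 42.1 hours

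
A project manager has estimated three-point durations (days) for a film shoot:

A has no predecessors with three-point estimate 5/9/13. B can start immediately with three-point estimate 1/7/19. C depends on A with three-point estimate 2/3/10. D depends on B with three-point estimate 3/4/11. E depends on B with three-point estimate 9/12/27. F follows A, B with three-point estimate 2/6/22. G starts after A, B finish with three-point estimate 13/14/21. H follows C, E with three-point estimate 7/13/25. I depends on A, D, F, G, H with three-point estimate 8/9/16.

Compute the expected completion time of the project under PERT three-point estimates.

te_A = (5 + 4·9 + 13)/6 = 54/6 = 9
te_B = (1 + 4·7 + 19)/6 = 48/6 = 8
te_C = (2 + 4·3 + 10)/6 = 24/6 = 4
te_D = (3 + 4·4 + 11)/6 = 30/6 = 5
te_E = (9 + 4·12 + 27)/6 = 84/6 = 14
te_F = (2 + 4·6 + 22)/6 = 48/6 = 8
te_G = (13 + 4·14 + 21)/6 = 90/6 = 15
te_H = (7 + 4·13 + 25)/6 = 84/6 = 14
te_I = (8 + 4·9 + 16)/6 = 60/6 = 10

Forward pass:
ES_A = 0; EF_A = 9
ES_B = 0; EF_B = 8
ES_C = 9; EF_C = 9+4 = 13
ES_D = 8; EF_D = 8+5 = 13
ES_E = 8; EF_E = 8+14 = 22
ES_F = max(EF_A=9, EF_B=8) = 9; EF_F = 9+8 = 17
ES_G = max(EF_A=9, EF_B=8) = 9; EF_G = 9+15 = 24
ES_H = max(EF_C=13, EF_E=22) = 22; EF_H = 22+14 = 36
ES_I = max(EF_A=9, EF_D=13, EF_F=17, EF_G=24, EF_H=36) = 36; EF_I = 36+10 = 46
Expected project duration μ = 46 days. Critical path: B → E → H → I.

46 days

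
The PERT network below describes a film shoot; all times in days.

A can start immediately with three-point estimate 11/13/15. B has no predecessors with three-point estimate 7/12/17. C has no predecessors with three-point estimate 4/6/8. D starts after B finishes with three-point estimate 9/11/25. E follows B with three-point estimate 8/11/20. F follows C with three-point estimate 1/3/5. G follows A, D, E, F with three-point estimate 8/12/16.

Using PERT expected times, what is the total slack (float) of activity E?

1 days

te_A = (11 + 4·13 + 15)/6 = 78/6 = 13
te_B = (7 + 4·12 + 17)/6 = 72/6 = 12
te_C = (4 + 4·6 + 8)/6 = 36/6 = 6
te_D = (9 + 4·11 + 25)/6 = 78/6 = 13
te_E = (8 + 4·11 + 20)/6 = 72/6 = 12
te_F = (1 + 4·3 + 5)/6 = 18/6 = 3
te_G = (8 + 4·12 + 16)/6 = 72/6 = 12

Forward pass:
ES_A = 0; EF_A = 13
ES_B = 0; EF_B = 12
ES_C = 0; EF_C = 6
ES_D = 12; EF_D = 12+13 = 25
ES_E = 12; EF_E = 12+12 = 24
ES_F = 6; EF_F = 6+3 = 9
ES_G = max(EF_A=13, EF_D=25, EF_E=24, EF_F=9) = 25; EF_G = 25+12 = 37
Expected project duration μ = 37 days. Critical path: B → D → G.

Backward pass:
LF_G = 37; LS_G = 37−12 = 25
LF_F = LS_G = 25; LS_F = 25−3 = 22
LF_E = LS_G = 25; LS_E = 25−12 = 13
LF_D = LS_G = 25; LS_D = 25−13 = 12
LF_C = LS_F = 22; LS_C = 22−6 = 16
LF_B = min(LS_D=12, LS_E=13) = 12; LS_B = 12−12 = 0
LF_A = LS_G = 25; LS_A = 25−13 = 12
Slack_E = LS_E − ES_E = 13 − 12 = 1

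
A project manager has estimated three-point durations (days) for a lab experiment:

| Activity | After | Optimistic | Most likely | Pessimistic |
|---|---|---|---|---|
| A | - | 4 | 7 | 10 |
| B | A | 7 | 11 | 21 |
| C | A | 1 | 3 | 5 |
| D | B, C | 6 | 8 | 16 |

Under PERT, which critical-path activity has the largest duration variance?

te_A = (4 + 4·7 + 10)/6 = 42/6 = 7; σ²_A = ((10−4)/6)² = 1.000
te_B = (7 + 4·11 + 21)/6 = 72/6 = 12; σ²_B = ((21−7)/6)² = 5.444
te_C = (1 + 4·3 + 5)/6 = 18/6 = 3; σ²_C = ((5−1)/6)² = 0.444
te_D = (6 + 4·8 + 16)/6 = 54/6 = 9; σ²_D = ((16−6)/6)² = 2.778

Forward pass:
ES_A = 0; EF_A = 7
ES_B = 7; EF_B = 7+12 = 19
ES_C = 7; EF_C = 7+3 = 10
ES_D = max(EF_B=19, EF_C=10) = 19; EF_D = 19+9 = 28
Expected project duration μ = 28 days. Critical path: A → B → D.

Variances on critical path: σ²_A=1.000, σ²_B=5.444, σ²_D=2.778.
Largest is σ²_B = 5.444.

B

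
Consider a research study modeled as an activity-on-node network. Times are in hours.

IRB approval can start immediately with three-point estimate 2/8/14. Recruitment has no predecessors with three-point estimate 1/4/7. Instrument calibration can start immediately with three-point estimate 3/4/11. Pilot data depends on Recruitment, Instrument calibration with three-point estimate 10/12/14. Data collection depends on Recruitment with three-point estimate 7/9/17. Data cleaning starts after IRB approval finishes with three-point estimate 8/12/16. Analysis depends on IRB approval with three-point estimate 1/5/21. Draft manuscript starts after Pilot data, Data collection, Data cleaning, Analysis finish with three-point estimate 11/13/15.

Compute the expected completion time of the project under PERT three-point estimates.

33 hours

te_IRB approval = (2 + 4·8 + 14)/6 = 48/6 = 8
te_Recruitment = (1 + 4·4 + 7)/6 = 24/6 = 4
te_Instrument calibration = (3 + 4·4 + 11)/6 = 30/6 = 5
te_Pilot data = (10 + 4·12 + 14)/6 = 72/6 = 12
te_Data collection = (7 + 4·9 + 17)/6 = 60/6 = 10
te_Data cleaning = (8 + 4·12 + 16)/6 = 72/6 = 12
te_Analysis = (1 + 4·5 + 21)/6 = 42/6 = 7
te_Draft manuscript = (11 + 4·13 + 15)/6 = 78/6 = 13

Forward pass:
ES_IRB approval = 0; EF_IRB approval = 8
ES_Recruitment = 0; EF_Recruitment = 4
ES_Instrument calibration = 0; EF_Instrument calibration = 5
ES_Pilot data = max(EF_Recruitment=4, EF_Instrument calibration=5) = 5; EF_Pilot data = 5+12 = 17
ES_Data collection = 4; EF_Data collection = 4+10 = 14
ES_Data cleaning = 8; EF_Data cleaning = 8+12 = 20
ES_Analysis = 8; EF_Analysis = 8+7 = 15
ES_Draft manuscript = max(EF_Pilot data=17, EF_Data collection=14, EF_Data cleaning=20, EF_Analysis=15) = 20; EF_Draft manuscript = 20+13 = 33
Expected project duration μ = 33 hours. Critical path: IRB approval → Data cleaning → Draft manuscript.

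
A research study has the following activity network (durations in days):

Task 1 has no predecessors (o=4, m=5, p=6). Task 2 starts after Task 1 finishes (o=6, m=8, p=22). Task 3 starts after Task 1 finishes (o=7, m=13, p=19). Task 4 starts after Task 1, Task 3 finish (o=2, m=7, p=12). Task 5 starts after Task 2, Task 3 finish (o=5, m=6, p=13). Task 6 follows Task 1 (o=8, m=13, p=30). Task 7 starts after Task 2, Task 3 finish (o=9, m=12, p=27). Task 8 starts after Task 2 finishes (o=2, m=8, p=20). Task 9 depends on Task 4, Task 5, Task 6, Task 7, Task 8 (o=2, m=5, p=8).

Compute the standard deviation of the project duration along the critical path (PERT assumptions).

3.76 days

te_Task 1 = (4 + 4·5 + 6)/6 = 30/6 = 5; σ²_Task 1 = ((6−4)/6)² = 0.111
te_Task 2 = (6 + 4·8 + 22)/6 = 60/6 = 10; σ²_Task 2 = ((22−6)/6)² = 7.111
te_Task 3 = (7 + 4·13 + 19)/6 = 78/6 = 13; σ²_Task 3 = ((19−7)/6)² = 4.000
te_Task 4 = (2 + 4·7 + 12)/6 = 42/6 = 7; σ²_Task 4 = ((12−2)/6)² = 2.778
te_Task 5 = (5 + 4·6 + 13)/6 = 42/6 = 7; σ²_Task 5 = ((13−5)/6)² = 1.778
te_Task 6 = (8 + 4·13 + 30)/6 = 90/6 = 15; σ²_Task 6 = ((30−8)/6)² = 13.444
te_Task 7 = (9 + 4·12 + 27)/6 = 84/6 = 14; σ²_Task 7 = ((27−9)/6)² = 9.000
te_Task 8 = (2 + 4·8 + 20)/6 = 54/6 = 9; σ²_Task 8 = ((20−2)/6)² = 9.000
te_Task 9 = (2 + 4·5 + 8)/6 = 30/6 = 5; σ²_Task 9 = ((8−2)/6)² = 1.000

Forward pass:
ES_Task 1 = 0; EF_Task 1 = 5
ES_Task 2 = 5; EF_Task 2 = 5+10 = 15
ES_Task 3 = 5; EF_Task 3 = 5+13 = 18
ES_Task 4 = max(EF_Task 1=5, EF_Task 3=18) = 18; EF_Task 4 = 18+7 = 25
ES_Task 5 = max(EF_Task 2=15, EF_Task 3=18) = 18; EF_Task 5 = 18+7 = 25
ES_Task 6 = 5; EF_Task 6 = 5+15 = 20
ES_Task 7 = max(EF_Task 2=15, EF_Task 3=18) = 18; EF_Task 7 = 18+14 = 32
ES_Task 8 = 15; EF_Task 8 = 15+9 = 24
ES_Task 9 = max(EF_Task 4=25, EF_Task 5=25, EF_Task 6=20, EF_Task 7=32, EF_Task 8=24) = 32; EF_Task 9 = 32+5 = 37
Expected project duration μ = 37 days. Critical path: Task 1 → Task 3 → Task 7 → Task 9.

Variance along critical path = 0.111 + 4.000 + 9.000 + 1.000 = 14.111
σ = √14.111 = 3.756 days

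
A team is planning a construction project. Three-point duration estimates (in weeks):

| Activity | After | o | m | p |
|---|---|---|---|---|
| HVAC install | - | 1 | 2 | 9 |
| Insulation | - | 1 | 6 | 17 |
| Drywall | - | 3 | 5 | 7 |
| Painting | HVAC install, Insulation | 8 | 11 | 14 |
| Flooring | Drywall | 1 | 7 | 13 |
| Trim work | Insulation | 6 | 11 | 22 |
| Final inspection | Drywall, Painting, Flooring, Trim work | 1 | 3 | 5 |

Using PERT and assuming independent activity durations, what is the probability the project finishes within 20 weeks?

0.301

te_HVAC install = (1 + 4·2 + 9)/6 = 18/6 = 3; σ²_HVAC install = ((9−1)/6)² = 1.778
te_Insulation = (1 + 4·6 + 17)/6 = 42/6 = 7; σ²_Insulation = ((17−1)/6)² = 7.111
te_Drywall = (3 + 4·5 + 7)/6 = 30/6 = 5; σ²_Drywall = ((7−3)/6)² = 0.444
te_Painting = (8 + 4·11 + 14)/6 = 66/6 = 11; σ²_Painting = ((14−8)/6)² = 1.000
te_Flooring = (1 + 4·7 + 13)/6 = 42/6 = 7; σ²_Flooring = ((13−1)/6)² = 4.000
te_Trim work = (6 + 4·11 + 22)/6 = 72/6 = 12; σ²_Trim work = ((22−6)/6)² = 7.111
te_Final inspection = (1 + 4·3 + 5)/6 = 18/6 = 3; σ²_Final inspection = ((5−1)/6)² = 0.444

Forward pass:
ES_HVAC install = 0; EF_HVAC install = 3
ES_Insulation = 0; EF_Insulation = 7
ES_Drywall = 0; EF_Drywall = 5
ES_Painting = max(EF_HVAC install=3, EF_Insulation=7) = 7; EF_Painting = 7+11 = 18
ES_Flooring = 5; EF_Flooring = 5+7 = 12
ES_Trim work = 7; EF_Trim work = 7+12 = 19
ES_Final inspection = max(EF_Drywall=5, EF_Painting=18, EF_Flooring=12, EF_Trim work=19) = 19; EF_Final inspection = 19+3 = 22
Expected project duration μ = 22 weeks. Critical path: Insulation → Trim work → Final inspection.

Variance along critical path = 7.111 + 7.111 + 0.444 = 14.667; σ = √14.667 = 3.830 weeks.
Z = (20 − 22) / 3.830 = -0.522
P(T ≤ 20) = Φ(-0.522) ≈ 0.301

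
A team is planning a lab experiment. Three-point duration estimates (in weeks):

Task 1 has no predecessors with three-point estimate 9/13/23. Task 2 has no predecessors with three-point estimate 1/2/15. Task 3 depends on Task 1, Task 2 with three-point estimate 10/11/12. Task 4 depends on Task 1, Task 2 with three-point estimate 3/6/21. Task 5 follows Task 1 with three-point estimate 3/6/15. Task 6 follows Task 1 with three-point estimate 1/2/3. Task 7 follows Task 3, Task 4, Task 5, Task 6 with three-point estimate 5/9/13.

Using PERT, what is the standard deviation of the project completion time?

te_Task 1 = (9 + 4·13 + 23)/6 = 84/6 = 14; σ²_Task 1 = ((23−9)/6)² = 5.444
te_Task 2 = (1 + 4·2 + 15)/6 = 24/6 = 4; σ²_Task 2 = ((15−1)/6)² = 5.444
te_Task 3 = (10 + 4·11 + 12)/6 = 66/6 = 11; σ²_Task 3 = ((12−10)/6)² = 0.111
te_Task 4 = (3 + 4·6 + 21)/6 = 48/6 = 8; σ²_Task 4 = ((21−3)/6)² = 9.000
te_Task 5 = (3 + 4·6 + 15)/6 = 42/6 = 7; σ²_Task 5 = ((15−3)/6)² = 4.000
te_Task 6 = (1 + 4·2 + 3)/6 = 12/6 = 2; σ²_Task 6 = ((3−1)/6)² = 0.111
te_Task 7 = (5 + 4·9 + 13)/6 = 54/6 = 9; σ²_Task 7 = ((13−5)/6)² = 1.778

Forward pass:
ES_Task 1 = 0; EF_Task 1 = 14
ES_Task 2 = 0; EF_Task 2 = 4
ES_Task 3 = max(EF_Task 1=14, EF_Task 2=4) = 14; EF_Task 3 = 14+11 = 25
ES_Task 4 = max(EF_Task 1=14, EF_Task 2=4) = 14; EF_Task 4 = 14+8 = 22
ES_Task 5 = 14; EF_Task 5 = 14+7 = 21
ES_Task 6 = 14; EF_Task 6 = 14+2 = 16
ES_Task 7 = max(EF_Task 3=25, EF_Task 4=22, EF_Task 5=21, EF_Task 6=16) = 25; EF_Task 7 = 25+9 = 34
Expected project duration μ = 34 weeks. Critical path: Task 1 → Task 3 → Task 7.

Variance along critical path = 5.444 + 0.111 + 1.778 = 7.333
σ = √7.333 = 2.708 weeks

2.71 weeks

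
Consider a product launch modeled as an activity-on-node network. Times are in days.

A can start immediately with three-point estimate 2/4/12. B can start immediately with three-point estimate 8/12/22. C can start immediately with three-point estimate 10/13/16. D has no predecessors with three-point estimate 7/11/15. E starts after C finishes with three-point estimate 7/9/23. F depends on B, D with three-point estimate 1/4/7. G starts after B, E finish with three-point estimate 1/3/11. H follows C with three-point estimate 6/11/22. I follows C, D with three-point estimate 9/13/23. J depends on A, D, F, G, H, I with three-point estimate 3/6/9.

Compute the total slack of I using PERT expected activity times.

1 days

te_A = (2 + 4·4 + 12)/6 = 30/6 = 5
te_B = (8 + 4·12 + 22)/6 = 78/6 = 13
te_C = (10 + 4·13 + 16)/6 = 78/6 = 13
te_D = (7 + 4·11 + 15)/6 = 66/6 = 11
te_E = (7 + 4·9 + 23)/6 = 66/6 = 11
te_F = (1 + 4·4 + 7)/6 = 24/6 = 4
te_G = (1 + 4·3 + 11)/6 = 24/6 = 4
te_H = (6 + 4·11 + 22)/6 = 72/6 = 12
te_I = (9 + 4·13 + 23)/6 = 84/6 = 14
te_J = (3 + 4·6 + 9)/6 = 36/6 = 6

Forward pass:
ES_A = 0; EF_A = 5
ES_B = 0; EF_B = 13
ES_C = 0; EF_C = 13
ES_D = 0; EF_D = 11
ES_E = 13; EF_E = 13+11 = 24
ES_F = max(EF_B=13, EF_D=11) = 13; EF_F = 13+4 = 17
ES_G = max(EF_B=13, EF_E=24) = 24; EF_G = 24+4 = 28
ES_H = 13; EF_H = 13+12 = 25
ES_I = max(EF_C=13, EF_D=11) = 13; EF_I = 13+14 = 27
ES_J = max(EF_A=5, EF_D=11, EF_F=17, EF_G=28, EF_H=25, EF_I=27) = 28; EF_J = 28+6 = 34
Expected project duration μ = 34 days. Critical path: C → E → G → J.

Backward pass:
LF_J = 34; LS_J = 34−6 = 28
LF_I = LS_J = 28; LS_I = 28−14 = 14
LF_H = LS_J = 28; LS_H = 28−12 = 16
LF_G = LS_J = 28; LS_G = 28−4 = 24
LF_F = LS_J = 28; LS_F = 28−4 = 24
LF_E = LS_G = 24; LS_E = 24−11 = 13
LF_D = min(LS_F=24, LS_I=14, LS_J=28) = 14; LS_D = 14−11 = 3
LF_C = min(LS_E=13, LS_H=16, LS_I=14) = 13; LS_C = 13−13 = 0
LF_B = min(LS_F=24, LS_G=24) = 24; LS_B = 24−13 = 11
LF_A = LS_J = 28; LS_A = 28−5 = 23
Slack_I = LS_I − ES_I = 14 − 13 = 1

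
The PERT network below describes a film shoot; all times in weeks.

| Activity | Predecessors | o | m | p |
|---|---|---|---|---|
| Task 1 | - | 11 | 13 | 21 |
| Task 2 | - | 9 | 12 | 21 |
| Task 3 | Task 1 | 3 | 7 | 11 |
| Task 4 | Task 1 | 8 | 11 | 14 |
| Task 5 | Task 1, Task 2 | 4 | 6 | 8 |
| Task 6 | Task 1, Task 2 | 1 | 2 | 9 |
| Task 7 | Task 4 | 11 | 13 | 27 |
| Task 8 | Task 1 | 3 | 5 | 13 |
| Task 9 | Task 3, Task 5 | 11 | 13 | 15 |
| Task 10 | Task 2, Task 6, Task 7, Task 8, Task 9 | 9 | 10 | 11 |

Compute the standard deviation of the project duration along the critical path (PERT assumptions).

te_Task 1 = (11 + 4·13 + 21)/6 = 84/6 = 14; σ²_Task 1 = ((21−11)/6)² = 2.778
te_Task 2 = (9 + 4·12 + 21)/6 = 78/6 = 13; σ²_Task 2 = ((21−9)/6)² = 4.000
te_Task 3 = (3 + 4·7 + 11)/6 = 42/6 = 7; σ²_Task 3 = ((11−3)/6)² = 1.778
te_Task 4 = (8 + 4·11 + 14)/6 = 66/6 = 11; σ²_Task 4 = ((14−8)/6)² = 1.000
te_Task 5 = (4 + 4·6 + 8)/6 = 36/6 = 6; σ²_Task 5 = ((8−4)/6)² = 0.444
te_Task 6 = (1 + 4·2 + 9)/6 = 18/6 = 3; σ²_Task 6 = ((9−1)/6)² = 1.778
te_Task 7 = (11 + 4·13 + 27)/6 = 90/6 = 15; σ²_Task 7 = ((27−11)/6)² = 7.111
te_Task 8 = (3 + 4·5 + 13)/6 = 36/6 = 6; σ²_Task 8 = ((13−3)/6)² = 2.778
te_Task 9 = (11 + 4·13 + 15)/6 = 78/6 = 13; σ²_Task 9 = ((15−11)/6)² = 0.444
te_Task 10 = (9 + 4·10 + 11)/6 = 60/6 = 10; σ²_Task 10 = ((11−9)/6)² = 0.111

Forward pass:
ES_Task 1 = 0; EF_Task 1 = 14
ES_Task 2 = 0; EF_Task 2 = 13
ES_Task 3 = 14; EF_Task 3 = 14+7 = 21
ES_Task 4 = 14; EF_Task 4 = 14+11 = 25
ES_Task 5 = max(EF_Task 1=14, EF_Task 2=13) = 14; EF_Task 5 = 14+6 = 20
ES_Task 6 = max(EF_Task 1=14, EF_Task 2=13) = 14; EF_Task 6 = 14+3 = 17
ES_Task 7 = 25; EF_Task 7 = 25+15 = 40
ES_Task 8 = 14; EF_Task 8 = 14+6 = 20
ES_Task 9 = max(EF_Task 3=21, EF_Task 5=20) = 21; EF_Task 9 = 21+13 = 34
ES_Task 10 = max(EF_Task 2=13, EF_Task 6=17, EF_Task 7=40, EF_Task 8=20, EF_Task 9=34) = 40; EF_Task 10 = 40+10 = 50
Expected project duration μ = 50 weeks. Critical path: Task 1 → Task 4 → Task 7 → Task 10.

Variance along critical path = 2.778 + 1.000 + 7.111 + 0.111 = 11.000
σ = √11.000 = 3.317 weeks

3.32 weeks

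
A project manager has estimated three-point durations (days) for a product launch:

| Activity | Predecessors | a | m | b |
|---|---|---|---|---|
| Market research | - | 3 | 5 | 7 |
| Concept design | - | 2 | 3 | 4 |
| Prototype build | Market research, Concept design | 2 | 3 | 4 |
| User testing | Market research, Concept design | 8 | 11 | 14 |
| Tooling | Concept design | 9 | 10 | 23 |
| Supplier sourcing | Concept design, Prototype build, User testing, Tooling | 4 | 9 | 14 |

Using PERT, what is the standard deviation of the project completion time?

te_Market research = (3 + 4·5 + 7)/6 = 30/6 = 5; σ²_Market research = ((7−3)/6)² = 0.444
te_Concept design = (2 + 4·3 + 4)/6 = 18/6 = 3; σ²_Concept design = ((4−2)/6)² = 0.111
te_Prototype build = (2 + 4·3 + 4)/6 = 18/6 = 3; σ²_Prototype build = ((4−2)/6)² = 0.111
te_User testing = (8 + 4·11 + 14)/6 = 66/6 = 11; σ²_User testing = ((14−8)/6)² = 1.000
te_Tooling = (9 + 4·10 + 23)/6 = 72/6 = 12; σ²_Tooling = ((23−9)/6)² = 5.444
te_Supplier sourcing = (4 + 4·9 + 14)/6 = 54/6 = 9; σ²_Supplier sourcing = ((14−4)/6)² = 2.778

Forward pass:
ES_Market research = 0; EF_Market research = 5
ES_Concept design = 0; EF_Concept design = 3
ES_Prototype build = max(EF_Market research=5, EF_Concept design=3) = 5; EF_Prototype build = 5+3 = 8
ES_User testing = max(EF_Market research=5, EF_Concept design=3) = 5; EF_User testing = 5+11 = 16
ES_Tooling = 3; EF_Tooling = 3+12 = 15
ES_Supplier sourcing = max(EF_Concept design=3, EF_Prototype build=8, EF_User testing=16, EF_Tooling=15) = 16; EF_Supplier sourcing = 16+9 = 25
Expected project duration μ = 25 days. Critical path: Market research → User testing → Supplier sourcing.

Variance along critical path = 0.444 + 1.000 + 2.778 = 4.222
σ = √4.222 = 2.055 days

2.05 days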